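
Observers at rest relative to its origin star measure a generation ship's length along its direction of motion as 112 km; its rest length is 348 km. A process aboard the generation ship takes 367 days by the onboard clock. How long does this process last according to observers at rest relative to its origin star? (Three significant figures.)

Length contraction gives γ = L₀/L = 348/112 = 3.10714.
The same γ dilates the second interval: 3.10714 × 367 days = 1140 days.

1140 days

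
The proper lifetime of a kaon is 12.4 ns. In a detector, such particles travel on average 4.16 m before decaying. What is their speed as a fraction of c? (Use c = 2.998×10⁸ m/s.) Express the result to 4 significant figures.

Let x = d/(cτ) = 4.160 m / (2.998×10⁸ m/s × 1.240×10^-8 s) = 1.119. Since d = βγcτ, x = βγ = β/√(1−β²).
Solving: β² = x²/(1+x²) = 1.25216/2.25216 = 0.555982, so β = 0.7456.

0.7456c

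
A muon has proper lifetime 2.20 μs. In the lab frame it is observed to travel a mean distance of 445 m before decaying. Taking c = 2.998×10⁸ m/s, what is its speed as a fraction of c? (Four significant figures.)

0.5593c

d = βγcτ ⇒ βγ = d/(cτ) = 445.0 m / (659.56 m) = 0.67469.
β = (βγ)/√(1+(βγ)²) = 0.67469/√1.455207 = 0.5593.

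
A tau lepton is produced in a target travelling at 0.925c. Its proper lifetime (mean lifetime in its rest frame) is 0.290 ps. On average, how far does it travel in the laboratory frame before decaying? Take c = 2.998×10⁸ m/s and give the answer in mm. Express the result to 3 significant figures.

0.212 mm

Lorentz factor: γ = (1 − 0.855625)^(−1/2) = 2.6318.
Lab-frame lifetime: Δt = γτ = 2.6318 × 0.290 ps = 0.76322 ps.
Distance: d = vΔt = 0.925 × 2.998×10⁸ m/s × 7.6322×10^-13 s = 2.12×10^-4 m = 0.212 mm.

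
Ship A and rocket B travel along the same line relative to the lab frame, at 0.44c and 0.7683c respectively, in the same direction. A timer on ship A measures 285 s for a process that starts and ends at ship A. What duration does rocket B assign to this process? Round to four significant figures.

328.2 s

The velocity of ship A relative to rocket B is (0.44 − 0.7683)c / (1 − 0.44×0.7683) = −0.49596c; relative speed 0.49596c.
γ for this relative speed: γ = 1/√(1 − 0.245976) = 1.1516.
Ship A's interval is proper; time dilation gives Δt_B = γΔτ = 1.1516 × 285 s = 328.2 s.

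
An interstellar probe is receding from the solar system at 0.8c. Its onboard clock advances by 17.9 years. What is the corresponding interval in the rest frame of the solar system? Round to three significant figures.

29.8 years

β² = 0.64, so γ = 1/√0.36 = 1.6667.
Time dilation: Δt = γ·Δτ = 1.6667 × 17.9 = 29.8 years.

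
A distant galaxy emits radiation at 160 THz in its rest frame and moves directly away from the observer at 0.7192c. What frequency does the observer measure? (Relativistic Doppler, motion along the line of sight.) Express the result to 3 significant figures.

Relativistic Doppler (source moving away): f_obs = f_src · √((1−β)/(1+β)).
With β = 0.7192: factor = √(0.2808/1.7192) = 0.40414.
f_obs = 160 × 0.40414 = 64.7 THz.

64.7 THz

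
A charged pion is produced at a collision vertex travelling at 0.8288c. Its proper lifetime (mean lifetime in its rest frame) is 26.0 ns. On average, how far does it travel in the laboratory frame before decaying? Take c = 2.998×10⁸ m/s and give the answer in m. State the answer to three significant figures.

γ = 1/√(1 − β²) = 1/√(1 − 0.68690944) = 1/√0.31309056 = 1/0.559545 = 1.7872.
Lab-frame lifetime: Δt = γτ = 1.7872 × 26.0 ns = 46.467 ns.
Distance: d = vΔt = 0.8288 × 2.998×10⁸ m/s × 4.6467×10^-8 s = 11.5 m.

11.5 m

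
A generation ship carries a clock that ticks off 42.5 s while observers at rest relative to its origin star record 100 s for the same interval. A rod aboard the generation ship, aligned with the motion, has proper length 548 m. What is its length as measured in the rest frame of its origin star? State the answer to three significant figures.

233 m

γ = Δt/Δτ = 100/42.5 = 2.35294.
L = L₀/γ = 548/2.35294 = 233 m.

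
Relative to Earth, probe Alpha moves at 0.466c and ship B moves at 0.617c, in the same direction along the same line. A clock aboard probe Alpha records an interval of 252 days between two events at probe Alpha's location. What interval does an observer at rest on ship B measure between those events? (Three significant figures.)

Speed of probe Alpha in ship B's frame: u = (v_A − v_B)/(1 − v_A v_B/c²) = (0.466 − 0.617)/(1 − 0.466×0.617) = −0.151/0.712478 = −0.21194; |u| = 0.21194c.
γ for this relative speed: γ = 1/√(1 − 0.0449186) = 1.0232.
The clock on probe Alpha records proper time, so ship B measures Δt = γΔτ = 1.0232 × 252 = 258 days.

258 days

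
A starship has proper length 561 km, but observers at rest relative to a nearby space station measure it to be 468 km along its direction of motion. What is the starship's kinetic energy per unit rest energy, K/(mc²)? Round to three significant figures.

From L = L₀/γ: γ = 561/468 = 1.19872.
K/(mc²) = γ − 1 = 1.19872 − 1 = 0.199.

0.199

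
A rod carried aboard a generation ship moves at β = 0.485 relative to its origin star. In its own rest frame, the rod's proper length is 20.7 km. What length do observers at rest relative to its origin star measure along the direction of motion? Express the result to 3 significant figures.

18.1 km

With β = 0.485, γ = 1/√(1 − 0.485²) = 1/√0.764775 = 1.1435.
Length contraction: L = L₀/γ = 20.7/1.1435 = 18.1 km.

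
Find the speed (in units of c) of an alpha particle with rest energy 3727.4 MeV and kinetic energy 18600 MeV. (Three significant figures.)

0.986c

K = (γ−1)mc², so γ = 1 + 18600/3727.4 = 5.9901.
Then v/c = √(1 − γ⁻²) = √(1 − 0.0278697) = √0.9721303 = 0.986.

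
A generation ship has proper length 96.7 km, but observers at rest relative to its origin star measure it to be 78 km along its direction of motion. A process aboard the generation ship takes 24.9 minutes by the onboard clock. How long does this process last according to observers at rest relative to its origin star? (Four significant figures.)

30.87 minutes

Length contraction gives γ = L₀/L = 96.7/78 = 1.23974.
The same γ dilates the second interval: 1.23974 × 24.9 minutes = 30.87 minutes.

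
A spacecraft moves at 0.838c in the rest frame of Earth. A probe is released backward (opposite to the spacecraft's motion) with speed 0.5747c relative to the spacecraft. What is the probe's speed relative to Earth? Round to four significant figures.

0.5079c

In units of c, u = (u' + v)/(1 + u'v) with u' = −0.5747 and v = 0.838.
Numerator: −0.5747 + 0.838 = 0.2633. Denominator: 1 + (−0.5747)(0.838) = 0.5184014.
u = 0.2633/0.5184014 = 0.50791, so the speed is 0.5079c.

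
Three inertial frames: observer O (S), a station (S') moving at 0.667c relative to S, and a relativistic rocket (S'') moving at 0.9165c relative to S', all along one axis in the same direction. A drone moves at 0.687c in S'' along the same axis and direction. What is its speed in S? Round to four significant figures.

Compose velocities in two stages. Stage 1 (into S'): u₁ = (0.687+0.9165)/(1+0.687×0.9165) = 0.98396.
Stage 2 (into S): u = (0.98396+0.667)/(1+0.98396×0.667) = 0.99678, so the speed is 0.9968c.

0.9968c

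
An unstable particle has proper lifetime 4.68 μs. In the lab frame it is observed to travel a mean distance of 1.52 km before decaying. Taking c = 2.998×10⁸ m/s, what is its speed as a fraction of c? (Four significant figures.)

0.7348c

Lab distance = (lab lifetime)·v = γτ·βc, so βγ = d/(cτ) = 1520/(2.998×10⁸ × 4.680×10^-6) = 1.0833.
With βγ = 1.0833: γ² = 1 + (βγ)² = 2.17354, and β = (βγ)/γ = 1.0833/1.47429 = 0.7348.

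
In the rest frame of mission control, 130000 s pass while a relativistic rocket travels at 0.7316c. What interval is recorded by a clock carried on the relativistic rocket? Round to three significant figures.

88600 s

Lorentz factor: γ = (1 − 0.53523856)^(−1/2) = 1.4668.
The relativistic rocket's clock runs slow as seen from mission control, so Δτ = Δt/γ = 130000/1.4668 = 88600 s.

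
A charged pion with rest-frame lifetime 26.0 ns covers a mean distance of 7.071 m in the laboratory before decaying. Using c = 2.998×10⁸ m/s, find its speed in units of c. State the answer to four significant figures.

d = βγcτ ⇒ βγ = d/(cτ) = 7.071 m / (7.7948 m) = 0.90714.
β = (βγ)/√(1+(βγ)²) = 0.90714/√1.822903 = 0.6719.

0.6719c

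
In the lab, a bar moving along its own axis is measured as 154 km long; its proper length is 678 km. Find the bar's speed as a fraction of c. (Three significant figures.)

Length contraction gives γ = L₀/L = 678/154 = 4.4026.
β = √(1 − 1/γ²) = √0.948408 = 0.974.

0.974c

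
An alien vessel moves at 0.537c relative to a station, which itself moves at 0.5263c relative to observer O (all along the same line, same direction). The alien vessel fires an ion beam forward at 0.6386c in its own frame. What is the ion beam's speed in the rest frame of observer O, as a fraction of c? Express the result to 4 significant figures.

Apply u = (u'+v)/(1+u'v) twice. Ion beam in the station frame: (0.6386+0.537)/(1+0.6386·0.537) = 1.1756/1.3429282 = 0.8754c.
That velocity, transformed to the rest frame of observer O: (0.8754+0.5263)/(1+0.8754·0.5263) = 1.4017/1.46072302 = 0.95959c.

0.9596c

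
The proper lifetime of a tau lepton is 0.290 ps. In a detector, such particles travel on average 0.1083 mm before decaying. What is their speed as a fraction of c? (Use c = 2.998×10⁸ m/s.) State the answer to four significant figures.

d = βγcτ ⇒ βγ = d/(cτ) = 1.083×10^-4 m / (8.6942×10^-5 m) = 1.2457.
β = (βγ)/√(1+(βγ)²) = 1.2457/√2.55177 = 0.7798.

0.7798c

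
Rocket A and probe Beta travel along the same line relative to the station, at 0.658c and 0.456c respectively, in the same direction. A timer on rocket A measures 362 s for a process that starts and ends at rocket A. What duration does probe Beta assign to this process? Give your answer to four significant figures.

The velocity of rocket A relative to probe Beta is (0.658 − 0.456)c / (1 − 0.658×0.456) = 0.28859c; relative speed 0.28859c.
At |u| = 0.28859c, γ = (1 − 0.0832842)^(−1/2) = 1.0444.
The clock on rocket A records proper time, so probe Beta measures Δt = γΔτ = 1.0444 × 362 = 378.1 s.

378.1 s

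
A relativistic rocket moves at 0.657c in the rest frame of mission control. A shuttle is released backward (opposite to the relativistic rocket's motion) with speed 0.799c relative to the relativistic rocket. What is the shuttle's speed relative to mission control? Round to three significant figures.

Relativistic velocity addition: u = (u' + v)/(1 + u'v/c²), with u' = −0.799c and v = 0.657c.
Numerator: −0.799 + 0.657 = −0.142. Denominator: 1 + (−0.799)(0.657) = 0.475057.
u = −0.142/0.475057 = −0.29891, so the speed is 0.299c.

0.299c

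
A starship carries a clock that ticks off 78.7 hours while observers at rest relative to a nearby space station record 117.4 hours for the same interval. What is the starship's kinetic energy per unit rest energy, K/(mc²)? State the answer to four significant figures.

0.4917

γ = Δt/Δτ = 117.4/78.7 = 1.49174.
K/(mc²) = γ − 1 = 1.49174 − 1 = 0.4917.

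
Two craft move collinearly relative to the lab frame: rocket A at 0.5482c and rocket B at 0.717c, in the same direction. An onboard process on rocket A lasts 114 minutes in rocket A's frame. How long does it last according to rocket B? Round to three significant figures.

The velocity of rocket A relative to rocket B is (0.5482 − 0.717)c / (1 − 0.5482×0.717) = −0.27812c; relative speed 0.27812c.
At |u| = 0.27812c, γ = (1 − 0.0773507)^(−1/2) = 1.0411.
Rocket A's interval is proper; time dilation gives Δt_B = γΔτ = 1.0411 × 114 minutes = 119 minutes.

119 minutes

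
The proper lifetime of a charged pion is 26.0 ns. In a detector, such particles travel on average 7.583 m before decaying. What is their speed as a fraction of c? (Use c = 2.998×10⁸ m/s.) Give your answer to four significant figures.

0.6973c

d = βγcτ ⇒ βγ = d/(cτ) = 7.583 m / (7.7948 m) = 0.97283.
β = (βγ)/√(1+(βγ)²) = 0.97283/√1.946398 = 0.6973.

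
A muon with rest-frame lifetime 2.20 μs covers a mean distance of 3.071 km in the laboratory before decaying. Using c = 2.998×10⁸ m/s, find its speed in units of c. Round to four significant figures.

d = βγcτ ⇒ βγ = d/(cτ) = 3071 m / (659.56 m) = 4.6561.
β = (βγ)/√(1+(βγ)²) = 4.6561/√22.6793 = 0.9777.

0.9777c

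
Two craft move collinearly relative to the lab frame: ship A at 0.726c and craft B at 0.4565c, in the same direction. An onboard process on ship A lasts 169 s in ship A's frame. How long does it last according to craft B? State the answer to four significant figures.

184.7 s

Transform ship A's velocity into craft B's frame: (0.726 − 0.4565)/(1 − 0.726·0.4565) = 0.2695/0.668581, so the relative speed is 0.40309c.
At |u| = 0.40309c, γ = (1 − 0.162482)^(−1/2) = 1.0927.
The clock on ship A records proper time, so craft B measures Δt = γΔτ = 1.0927 × 169 = 184.7 s.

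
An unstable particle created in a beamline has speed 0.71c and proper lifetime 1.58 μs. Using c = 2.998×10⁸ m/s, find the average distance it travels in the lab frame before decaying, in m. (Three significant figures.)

Lorentz factor: γ = (1 − 0.5041)^(−1/2) = 1.42.
Lab-frame lifetime: Δt = γτ = 1.42 × 1.58 μs = 2.2436 μs.
Distance: d = vΔt = 0.71 × 2.998×10⁸ m/s × 2.2436×10^-6 s = 478 m.

478 m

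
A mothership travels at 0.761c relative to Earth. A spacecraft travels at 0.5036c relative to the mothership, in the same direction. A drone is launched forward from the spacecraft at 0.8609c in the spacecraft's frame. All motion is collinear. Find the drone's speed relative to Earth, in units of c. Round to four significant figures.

0.9933c

Compose velocities in two stages. Stage 1 (into S'): u₁ = (0.8609+0.5036)/(1+0.8609×0.5036) = 0.95183.
Stage 2 (into S): u = (0.95183+0.761)/(1+0.95183×0.761) = 0.99332, so the speed is 0.9933c.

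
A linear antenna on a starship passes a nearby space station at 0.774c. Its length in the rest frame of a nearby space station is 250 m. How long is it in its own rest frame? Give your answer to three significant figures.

395 m

With β = 0.774, γ = 1/√(1 − 0.774²) = 1/√0.400924 = 1.5793.
Proper length: L₀ = γ·L = 1.5793 × 250 = 395 m.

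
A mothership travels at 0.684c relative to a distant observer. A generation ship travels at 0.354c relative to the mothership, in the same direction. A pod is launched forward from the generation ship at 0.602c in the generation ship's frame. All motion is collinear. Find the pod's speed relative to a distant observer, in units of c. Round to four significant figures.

First combine the pod and generation ship (S''→S'): u₁ = (0.602 + 0.354)/(1 + 0.602×0.354) = 0.956/1.213108 = 0.78806.
Then combine with the mothership (S'→S): u = (0.78806 + 0.684)/(1 + 0.78806×0.684) = 1.47206/1.53903304 = 0.95648.

0.9565c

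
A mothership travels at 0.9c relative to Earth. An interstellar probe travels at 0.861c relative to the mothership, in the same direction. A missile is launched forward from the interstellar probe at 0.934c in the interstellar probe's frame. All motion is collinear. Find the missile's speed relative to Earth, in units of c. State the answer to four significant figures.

0.9997c

Compose velocities in two stages. Stage 1 (into S'): u₁ = (0.934+0.861)/(1+0.934×0.861) = 0.99492.
Stage 2 (into S): u = (0.99492+0.9)/(1+0.99492×0.9) = 0.99973, so the speed is 0.9997c.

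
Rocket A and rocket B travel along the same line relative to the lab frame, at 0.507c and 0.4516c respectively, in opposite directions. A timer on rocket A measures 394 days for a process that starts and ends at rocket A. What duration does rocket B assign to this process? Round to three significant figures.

Speed of rocket A in rocket B's frame: u = (v_A + v_B)/(1 + v_A v_B/c²) = (0.507 + 0.4516)/(1 + 0.507×0.4516) = 0.9586/1.2289612 = 0.78001; |u| = 0.78001c.
γ for this relative speed: γ = 1/√(1 − 0.608416) = 1.598.
Rocket A's interval is proper; time dilation gives Δt_B = γΔτ = 1.598 × 394 days = 630 days.

630 days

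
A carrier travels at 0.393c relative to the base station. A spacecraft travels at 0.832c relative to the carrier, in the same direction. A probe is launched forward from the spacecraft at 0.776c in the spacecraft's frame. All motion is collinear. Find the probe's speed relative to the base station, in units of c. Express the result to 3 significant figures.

0.990c

Compose velocities in two stages. Stage 1 (into S'): u₁ = (0.776+0.832)/(1+0.776×0.832) = 0.97713.
Stage 2 (into S): u = (0.97713+0.393)/(1+0.97713×0.393) = 0.98997, so the speed is 0.990c.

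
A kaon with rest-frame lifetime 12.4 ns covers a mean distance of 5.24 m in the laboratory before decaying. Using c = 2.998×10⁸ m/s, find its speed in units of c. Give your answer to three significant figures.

Lab distance = (lab lifetime)·v = γτ·βc, so βγ = d/(cτ) = 5.240/(2.998×10⁸ × 1.240×10^-8) = 1.4095.
With βγ = 1.4095: γ² = 1 + (βγ)² = 2.98669, and β = (βγ)/γ = 1.4095/1.7282 = 0.816.

0.816c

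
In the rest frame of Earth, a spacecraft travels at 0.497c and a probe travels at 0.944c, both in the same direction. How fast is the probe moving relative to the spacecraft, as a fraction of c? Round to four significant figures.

0.8421c

Transform to the spacecraft's frame: u' = (u − v)/(1 − uv/c²).
u' = (0.944 − 0.497)/(1 − 0.944×0.497) = 0.447/0.530832 = 0.84207.
Speed in the spacecraft's frame: 0.8421c (in the same direction).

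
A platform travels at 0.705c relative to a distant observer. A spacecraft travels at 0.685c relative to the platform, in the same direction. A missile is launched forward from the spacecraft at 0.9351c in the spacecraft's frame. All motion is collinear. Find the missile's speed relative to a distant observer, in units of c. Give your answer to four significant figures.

0.9978c

Compose velocities in two stages. Stage 1 (into S'): u₁ = (0.9351+0.685)/(1+0.9351×0.685) = 0.98754.
Stage 2 (into S): u = (0.98754+0.705)/(1+0.98754×0.705) = 0.99783, so the speed is 0.9978c.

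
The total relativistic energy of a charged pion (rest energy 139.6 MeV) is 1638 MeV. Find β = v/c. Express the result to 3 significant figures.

γ = E/(mc²) = 1638/139.6 = 11.734.
β = √(1 − 1/γ²) = √(1 − 0.00726286) = √0.99273714 = 0.996.

0.996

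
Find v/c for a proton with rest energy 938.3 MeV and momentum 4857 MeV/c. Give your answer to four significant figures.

βγ = pc/(mc²) = 4857/938.3 = 5.1764.
Since γ² = 1 + (βγ)² = 27.7951, γ = √27.7951 = 5.27211, and β = (βγ)/γ = 5.1764/5.27211 = 0.9818.

0.9818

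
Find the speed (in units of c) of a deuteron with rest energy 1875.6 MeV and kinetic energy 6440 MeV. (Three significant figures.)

γ = 1 + K/(mc²) = 1 + 6440/1875.6 = 4.4336.
β = √(1 − 1/γ²) = √(1 − 0.050873) = √0.949127 = 0.974.

0.974c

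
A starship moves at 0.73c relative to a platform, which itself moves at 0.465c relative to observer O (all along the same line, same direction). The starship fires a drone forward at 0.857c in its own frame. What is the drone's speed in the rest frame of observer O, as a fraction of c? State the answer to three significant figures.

0.991c

Apply u = (u'+v)/(1+u'v) twice. Drone in the platform frame: (0.857+0.73)/(1+0.857·0.73) = 1.587/1.62561 = 0.97625c.
That velocity, transformed to the rest frame of observer O: (0.97625+0.465)/(1+0.97625·0.465) = 1.44125/1.45395625 = 0.99126c.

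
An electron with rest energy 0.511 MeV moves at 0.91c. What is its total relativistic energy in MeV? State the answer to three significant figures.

1.23 MeV

γ = 1/√(1 − β²) = 1/√(1 − 0.8281) = 1/√0.1719 = 1/0.414608 = 2.4119.
Total energy: E = γmc² = 2.4119 × 0.511 MeV = 1.23 MeV.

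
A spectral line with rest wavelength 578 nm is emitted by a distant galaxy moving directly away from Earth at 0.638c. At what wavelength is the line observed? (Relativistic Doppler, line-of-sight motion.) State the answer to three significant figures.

Relativistic Doppler for wavelength: λ_obs = λ_src · √((1+β)/(1−β)).
With β = 0.638: factor = √(1.638/0.362) = 2.1272.
λ_obs = 578 × 2.1272 = 1230 nm.

1230 nm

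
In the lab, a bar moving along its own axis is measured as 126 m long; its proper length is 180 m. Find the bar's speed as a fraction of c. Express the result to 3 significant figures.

Length contraction gives γ = L₀/L = 180/126 = 1.4286.
β = √(1 − 1/γ²) = √0.51002 = 0.714.

0.714c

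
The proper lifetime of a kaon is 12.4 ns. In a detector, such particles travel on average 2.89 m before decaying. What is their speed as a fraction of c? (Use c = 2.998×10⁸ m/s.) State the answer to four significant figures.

0.6138c

d = βγcτ ⇒ βγ = d/(cτ) = 2.890 m / (3.71752 m) = 0.7774.
β = (βγ)/√(1+(βγ)²) = 0.7774/√1.604351 = 0.6138.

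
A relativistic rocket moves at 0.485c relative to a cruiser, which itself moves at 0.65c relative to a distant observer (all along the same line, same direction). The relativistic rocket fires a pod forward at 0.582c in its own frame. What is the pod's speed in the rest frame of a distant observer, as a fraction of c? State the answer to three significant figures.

Compose velocities in two stages. Stage 1 (into S'): u₁ = (0.582+0.485)/(1+0.582×0.485) = 0.83212.
Stage 2 (into S): u = (0.83212+0.65)/(1+0.83212×0.65) = 0.96187, so the speed is 0.962c.

0.962c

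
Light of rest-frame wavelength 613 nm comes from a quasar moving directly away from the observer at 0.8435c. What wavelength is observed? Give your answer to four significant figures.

2104 nm

Relativistic Doppler for wavelength: λ_obs = λ_src · √((1+β)/(1−β)).
With β = 0.8435: factor = √(1.8435/0.1565) = 3.4321.
λ_obs = 613 × 3.4321 = 2104 nm.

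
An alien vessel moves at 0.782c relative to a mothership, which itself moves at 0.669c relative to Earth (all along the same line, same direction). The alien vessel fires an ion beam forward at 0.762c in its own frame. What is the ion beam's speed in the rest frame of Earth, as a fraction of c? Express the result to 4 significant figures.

0.9935c

First combine the ion beam and alien vessel (S''→S'): u₁ = (0.762 + 0.782)/(1 + 0.762×0.782) = 1.544/1.595884 = 0.96749.
Then combine with the mothership (S'→S): u = (0.96749 + 0.669)/(1 + 0.96749×0.669) = 1.63649/1.64725081 = 0.99347.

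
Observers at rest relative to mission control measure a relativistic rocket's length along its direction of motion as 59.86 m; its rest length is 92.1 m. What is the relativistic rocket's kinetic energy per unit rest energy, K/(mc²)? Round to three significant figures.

From L = L₀/γ: γ = 92.1/59.86 = 1.53859.
Since K = (γ−1)mc², K/(mc²) = 1.53859 − 1 = 0.539.

0.539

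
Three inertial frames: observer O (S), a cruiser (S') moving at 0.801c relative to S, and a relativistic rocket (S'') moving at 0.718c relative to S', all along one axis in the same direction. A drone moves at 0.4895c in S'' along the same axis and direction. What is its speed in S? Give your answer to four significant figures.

First combine the drone and relativistic rocket (S''→S'): u₁ = (0.4895 + 0.718)/(1 + 0.4895×0.718) = 1.2075/1.351461 = 0.89348.
Then combine with the cruiser (S'→S): u = (0.89348 + 0.801)/(1 + 0.89348×0.801) = 1.69448/1.71567748 = 0.98764.

0.9876c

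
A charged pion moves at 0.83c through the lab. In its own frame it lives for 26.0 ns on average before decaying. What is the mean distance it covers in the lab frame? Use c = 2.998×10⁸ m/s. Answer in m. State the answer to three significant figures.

11.6 m

β² = 0.6889, so γ = 1/√0.3111 = 1.7929.
Lab-frame lifetime: Δt = γτ = 1.7929 × 26.0 ns = 46.615 ns.
Distance: d = vΔt = 0.83 × 2.998×10⁸ m/s × 4.6615×10^-8 s = 11.6 m.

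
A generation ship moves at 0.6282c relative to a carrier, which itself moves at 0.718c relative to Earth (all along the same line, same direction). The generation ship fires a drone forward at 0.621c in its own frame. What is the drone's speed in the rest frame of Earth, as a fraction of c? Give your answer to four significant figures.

0.9826c

First combine the drone and generation ship (S''→S'): u₁ = (0.621 + 0.6282)/(1 + 0.621×0.6282) = 1.2492/1.3901122 = 0.89863.
Then combine with the carrier (S'→S): u = (0.89863 + 0.718)/(1 + 0.89863×0.718) = 1.61663/1.64521634 = 0.98262.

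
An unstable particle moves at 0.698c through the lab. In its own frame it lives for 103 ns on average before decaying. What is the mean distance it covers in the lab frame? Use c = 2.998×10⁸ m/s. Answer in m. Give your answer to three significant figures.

30.1 m

γ = 1/√(1 − β²) = 1/√(1 − 0.487204) = 1/√0.512796 = 1/0.716098 = 1.3965.
Lab-frame lifetime: Δt = γτ = 1.3965 × 103 ns = 143.84 ns.
Distance: d = vΔt = 0.698 × 2.998×10⁸ m/s × 1.4384×10^-7 s = 30.1 m.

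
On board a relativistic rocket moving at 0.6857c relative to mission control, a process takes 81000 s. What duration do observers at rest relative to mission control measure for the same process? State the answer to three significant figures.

1.11×10^5 s

With β = 0.6857, γ = 1/√(1 − 0.6857²) = 1/√0.52981551 = 1.3738.
Time dilation: Δt = γ·Δτ = 1.3738 × 81000 = 1.11×10^5 s.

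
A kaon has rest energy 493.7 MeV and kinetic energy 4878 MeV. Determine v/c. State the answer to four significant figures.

0.9958

γ = 1 + K/(mc²) = 1 + 4878/493.7 = 10.88.
β = √(1 − 1/γ²) = √(1 − 0.00844777) = √0.99155223 = 0.9958.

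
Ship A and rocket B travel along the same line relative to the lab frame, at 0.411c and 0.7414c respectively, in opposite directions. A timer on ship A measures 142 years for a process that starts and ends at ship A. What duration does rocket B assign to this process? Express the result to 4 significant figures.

302.8 years

The velocity of ship A relative to rocket B is (0.411 + 0.7414)c / (1 + 0.411×0.7414) = 0.88326c; relative speed 0.88326c.
γ for this relative speed: γ = 1/√(1 − 0.780148) = 2.1327.
The clock on ship A records proper time, so rocket B measures Δt = γΔτ = 2.1327 × 142 = 302.8 years.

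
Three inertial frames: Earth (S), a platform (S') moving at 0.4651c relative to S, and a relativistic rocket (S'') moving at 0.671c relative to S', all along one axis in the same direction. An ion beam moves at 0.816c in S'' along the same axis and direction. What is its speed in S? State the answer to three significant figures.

First combine the ion beam and relativistic rocket (S''→S'): u₁ = (0.816 + 0.671)/(1 + 0.816×0.671) = 1.487/1.547536 = 0.96088.
Then combine with the platform (S'→S): u = (0.96088 + 0.4651)/(1 + 0.96088×0.4651) = 1.42598/1.446905288 = 0.98554.

0.986c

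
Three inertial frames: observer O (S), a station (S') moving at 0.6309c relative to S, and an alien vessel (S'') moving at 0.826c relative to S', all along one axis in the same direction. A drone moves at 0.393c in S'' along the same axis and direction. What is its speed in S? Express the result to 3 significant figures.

0.981c

Apply u = (u'+v)/(1+u'v) twice. Drone in the station frame: (0.393+0.826)/(1+0.393·0.826) = 1.219/1.324618 = 0.92027c.
That velocity, transformed to the rest frame of observer O: (0.92027+0.6309)/(1+0.92027·0.6309) = 1.55117/1.580598343 = 0.98138c.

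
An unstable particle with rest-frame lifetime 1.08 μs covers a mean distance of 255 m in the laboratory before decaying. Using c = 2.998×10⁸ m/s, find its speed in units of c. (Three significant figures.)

Let x = d/(cτ) = 255.0 m / (2.998×10⁸ m/s × 1.080×10^-6 s) = 0.78756. Since d = βγcτ, x = βγ = β/√(1−β²).
Solving: β² = x²/(1+x²) = 0.620251/1.620251 = 0.382812, so β = 0.619.

0.619c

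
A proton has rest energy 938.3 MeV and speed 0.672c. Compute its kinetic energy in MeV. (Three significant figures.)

329 MeV

γ = 1/√(1 − β²) = 1/√(1 − 0.451584) = 1/√0.548416 = 1/0.740551 = 1.35035.
Kinetic energy: K = (γ − 1)mc² = (1.35035 − 1) × 938.3 MeV = 0.35035 × 938.3 = 329 MeV.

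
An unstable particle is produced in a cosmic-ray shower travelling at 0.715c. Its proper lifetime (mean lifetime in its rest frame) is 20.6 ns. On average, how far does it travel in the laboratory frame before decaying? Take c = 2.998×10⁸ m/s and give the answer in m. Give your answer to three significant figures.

6.32 m

Lorentz factor: γ = (1 − 0.511225)^(−1/2) = 1.4304.
Lab-frame lifetime: Δt = γτ = 1.4304 × 20.6 ns = 29.466 ns.
Distance: d = vΔt = 0.715 × 2.998×10⁸ m/s × 2.9466×10^-8 s = 6.32 m.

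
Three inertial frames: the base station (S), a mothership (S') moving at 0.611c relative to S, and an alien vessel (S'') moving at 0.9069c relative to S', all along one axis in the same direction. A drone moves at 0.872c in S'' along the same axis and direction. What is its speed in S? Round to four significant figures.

0.9984c

Apply u = (u'+v)/(1+u'v) twice. Drone in the mothership frame: (0.872+0.9069)/(1+0.872·0.9069) = 1.7789/1.7908168 = 0.99335c.
That velocity, transformed to the rest frame of the base station: (0.99335+0.611)/(1+0.99335·0.611) = 1.60435/1.60693685 = 0.99839c.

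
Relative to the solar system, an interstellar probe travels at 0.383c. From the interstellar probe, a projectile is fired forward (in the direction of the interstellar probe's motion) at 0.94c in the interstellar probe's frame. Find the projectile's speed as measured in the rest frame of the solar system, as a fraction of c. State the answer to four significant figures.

In units of c, u = (u' + v)/(1 + u'v) with u' = 0.94 and v = 0.383.
Numerator: 0.94 + 0.383 = 1.323. Denominator: 1 + (0.94)(0.383) = 1.36002.
u = 1.323/1.36002 = 0.97278, so the speed is 0.9728c.

0.9728c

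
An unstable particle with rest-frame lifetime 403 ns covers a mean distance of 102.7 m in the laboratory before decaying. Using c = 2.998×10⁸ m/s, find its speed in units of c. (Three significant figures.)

0.648c

Let x = d/(cτ) = 102.7 m / (2.998×10⁸ m/s × 4.030×10^-7 s) = 0.85003. Since d = βγcτ, x = βγ = β/√(1−β²).
Solving: β² = x²/(1+x²) = 0.722551/1.722551 = 0.419466, so β = 0.648.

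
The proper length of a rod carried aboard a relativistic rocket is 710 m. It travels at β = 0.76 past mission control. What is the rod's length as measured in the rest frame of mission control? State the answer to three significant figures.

With β = 0.76, γ = 1/√(1 − 0.76²) = 1/√0.4224 = 1.5386.
Length contraction: L = L₀/γ = 710/1.5386 = 461 m.

461 m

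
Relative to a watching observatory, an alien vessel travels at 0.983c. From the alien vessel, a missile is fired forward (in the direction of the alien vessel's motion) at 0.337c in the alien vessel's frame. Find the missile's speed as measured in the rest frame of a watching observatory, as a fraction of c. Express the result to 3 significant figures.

In units of c, u = (u' + v)/(1 + u'v) with u' = 0.337 and v = 0.983.
Numerator: 0.337 + 0.983 = 1.32. Denominator: 1 + (0.337)(0.983) = 1.331271.
u = 1.32/1.331271 = 0.99153, so the speed is 0.992c.

0.992c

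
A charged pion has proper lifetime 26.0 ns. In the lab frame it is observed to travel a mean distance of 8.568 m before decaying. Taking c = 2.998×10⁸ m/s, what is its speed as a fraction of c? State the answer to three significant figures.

0.740c

d = βγcτ ⇒ βγ = d/(cτ) = 8.568 m / (7.7948 m) = 1.0992.
β = (βγ)/√(1+(βγ)²) = 1.0992/√2.20824 = 0.740.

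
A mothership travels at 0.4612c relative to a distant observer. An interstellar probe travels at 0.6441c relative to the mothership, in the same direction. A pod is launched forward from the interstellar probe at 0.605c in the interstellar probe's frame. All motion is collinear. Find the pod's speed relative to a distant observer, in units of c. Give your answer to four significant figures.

First combine the pod and interstellar probe (S''→S'): u₁ = (0.605 + 0.6441)/(1 + 0.605×0.6441) = 1.2491/1.3896805 = 0.89884.
Then combine with the mothership (S'→S): u = (0.89884 + 0.4612)/(1 + 0.89884×0.4612) = 1.36004/1.414545008 = 0.96147.

0.9615c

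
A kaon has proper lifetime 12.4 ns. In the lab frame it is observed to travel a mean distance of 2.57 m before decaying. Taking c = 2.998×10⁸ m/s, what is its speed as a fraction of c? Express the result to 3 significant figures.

0.569c

Let x = d/(cτ) = 2.570 m / (2.998×10⁸ m/s × 1.240×10^-8 s) = 0.69132. Since d = βγcτ, x = βγ = β/√(1−β²).
Solving: β² = x²/(1+x²) = 0.477923/1.477923 = 0.323375, so β = 0.569.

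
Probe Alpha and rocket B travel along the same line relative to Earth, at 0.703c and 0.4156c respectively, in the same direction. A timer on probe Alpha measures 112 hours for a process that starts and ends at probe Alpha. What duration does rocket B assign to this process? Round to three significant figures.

123 hours

Speed of probe Alpha in rocket B's frame: u = (v_A − v_B)/(1 − v_A v_B/c²) = (0.703 − 0.4156)/(1 − 0.703×0.4156) = 0.2874/0.7078332 = 0.40603; |u| = 0.40603c.
γ for this relative speed: γ = 1/√(1 − 0.16486) = 1.0943.
The clock on probe Alpha records proper time, so rocket B measures Δt = γΔτ = 1.0943 × 112 = 123 hours.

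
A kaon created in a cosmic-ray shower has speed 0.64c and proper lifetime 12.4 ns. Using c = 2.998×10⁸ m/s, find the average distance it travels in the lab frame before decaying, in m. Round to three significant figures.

3.10 m

With β = 0.64, γ = 1/√(1 − 0.64²) = 1/√0.5904 = 1.3014.
Lab-frame lifetime: Δt = γτ = 1.3014 × 12.4 ns = 16.137 ns.
Distance: d = vΔt = 0.64 × 2.998×10⁸ m/s × 1.6137×10^-8 s = 3.10 m.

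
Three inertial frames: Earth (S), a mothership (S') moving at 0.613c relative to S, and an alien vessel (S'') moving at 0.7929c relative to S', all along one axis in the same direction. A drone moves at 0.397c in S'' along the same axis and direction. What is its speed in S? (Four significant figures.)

0.9764c

First combine the drone and alien vessel (S''→S'): u₁ = (0.397 + 0.7929)/(1 + 0.397×0.7929) = 1.1899/1.3147813 = 0.90502.
Then combine with the mothership (S'→S): u = (0.90502 + 0.613)/(1 + 0.90502×0.613) = 1.51802/1.55477726 = 0.97636.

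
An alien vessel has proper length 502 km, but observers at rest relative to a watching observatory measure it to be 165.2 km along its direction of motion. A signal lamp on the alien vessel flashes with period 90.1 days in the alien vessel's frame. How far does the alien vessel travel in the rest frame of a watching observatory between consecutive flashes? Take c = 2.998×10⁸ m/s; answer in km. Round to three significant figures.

6.70×10^12 km

From L = L₀/γ: γ = 502/165.2 = 3.03874.
β = √(1 − 1/γ²) = 0.9443. Lab-frame period = γτ = 3.03874×90.1 days = 273.79 days. Distance = βc × γτ = 0.9443 × 2.998×10⁸ m/s × 23655456 s = 6.6969×10^15 m = 6.70×10^12 km.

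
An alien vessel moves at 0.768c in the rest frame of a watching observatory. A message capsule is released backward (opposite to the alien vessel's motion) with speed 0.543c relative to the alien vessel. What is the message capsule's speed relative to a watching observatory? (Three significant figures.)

0.386c

In units of c, u = (u' + v)/(1 + u'v) with u' = −0.543 and v = 0.768.
Numerator: −0.543 + 0.768 = 0.225. Denominator: 1 + (−0.543)(0.768) = 0.582976.
u = 0.225/0.582976 = 0.38595, so the speed is 0.386c.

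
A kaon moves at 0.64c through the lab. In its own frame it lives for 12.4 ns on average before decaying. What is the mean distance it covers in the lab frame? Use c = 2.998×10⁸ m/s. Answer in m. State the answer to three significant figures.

With β = 0.64, γ = 1/√(1 − 0.64²) = 1/√0.5904 = 1.3014.
Lab-frame lifetime: Δt = γτ = 1.3014 × 12.4 ns = 16.137 ns.
Distance: d = vΔt = 0.64 × 2.998×10⁸ m/s × 1.6137×10^-8 s = 3.10 m.

3.10 m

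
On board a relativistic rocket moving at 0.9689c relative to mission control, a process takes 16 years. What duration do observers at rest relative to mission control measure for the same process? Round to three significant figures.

β² = 0.93876721, so γ = 1/√0.06123279 = 4.0412.
Time dilation: Δt = γ·Δτ = 4.0412 × 16 = 64.7 years.

64.7 years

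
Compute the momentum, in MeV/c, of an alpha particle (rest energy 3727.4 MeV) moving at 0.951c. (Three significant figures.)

β² = 0.904401, so γ = 1/√0.095599 = 3.2342.
Momentum: p = γβ·mc = 3.2342 × 0.951 × 3727.4 MeV/c = 11500 MeV/c.

11500 MeV/c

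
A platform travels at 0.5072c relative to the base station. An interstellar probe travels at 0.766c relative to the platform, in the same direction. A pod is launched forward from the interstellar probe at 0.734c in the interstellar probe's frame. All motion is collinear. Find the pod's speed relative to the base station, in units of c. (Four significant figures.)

0.9868c

Compose velocities in two stages. Stage 1 (into S'): u₁ = (0.734+0.766)/(1+0.734×0.766) = 0.96016.
Stage 2 (into S): u = (0.96016+0.5072)/(1+0.96016×0.5072) = 0.9868, so the speed is 0.9868c.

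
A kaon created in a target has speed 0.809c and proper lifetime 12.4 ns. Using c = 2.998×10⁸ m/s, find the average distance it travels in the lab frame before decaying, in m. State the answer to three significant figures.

Lorentz factor: γ = (1 − 0.654481)^(−1/2) = 1.7012.
Lab-frame lifetime: Δt = γτ = 1.7012 × 12.4 ns = 21.095 ns.
Distance: d = vΔt = 0.809 × 2.998×10⁸ m/s × 2.1095×10^-8 s = 5.12 m.

5.12 m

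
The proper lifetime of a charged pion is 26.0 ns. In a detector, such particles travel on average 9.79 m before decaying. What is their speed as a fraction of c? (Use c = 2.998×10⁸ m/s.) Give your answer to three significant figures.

d = βγcτ ⇒ βγ = d/(cτ) = 9.790 m / (7.7948 m) = 1.256.
β = (βγ)/√(1+(βγ)²) = 1.256/√2.57754 = 0.782.

0.782c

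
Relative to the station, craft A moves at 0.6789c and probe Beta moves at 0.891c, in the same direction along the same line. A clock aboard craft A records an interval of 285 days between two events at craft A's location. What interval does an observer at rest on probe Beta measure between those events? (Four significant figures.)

337.8 days

The velocity of craft A relative to probe Beta is (0.6789 − 0.891)c / (1 − 0.6789×0.891) = −0.53683c; relative speed 0.53683c.
At |u| = 0.53683c, γ = (1 − 0.288186)^(−1/2) = 1.1853.
The clock on craft A records proper time, so probe Beta measures Δt = γΔτ = 1.1853 × 285 = 337.8 days.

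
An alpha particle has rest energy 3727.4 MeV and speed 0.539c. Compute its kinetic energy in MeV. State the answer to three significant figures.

698 MeV

γ = 1/√(1 − β²) = 1/√(1 − 0.290521) = 1/√0.709479 = 1/0.842306 = 1.18722.
Kinetic energy: K = (γ − 1)mc² = (1.18722 − 1) × 3727.4 MeV = 0.18722 × 3727.4 = 698 MeV.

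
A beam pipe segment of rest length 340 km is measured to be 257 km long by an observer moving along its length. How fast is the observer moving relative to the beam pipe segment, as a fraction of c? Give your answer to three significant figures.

Length contraction gives γ = L₀/L = 340/257 = 1.323.
β = √(1 − 1/γ²) = √0.428679 = 0.655.

0.655c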